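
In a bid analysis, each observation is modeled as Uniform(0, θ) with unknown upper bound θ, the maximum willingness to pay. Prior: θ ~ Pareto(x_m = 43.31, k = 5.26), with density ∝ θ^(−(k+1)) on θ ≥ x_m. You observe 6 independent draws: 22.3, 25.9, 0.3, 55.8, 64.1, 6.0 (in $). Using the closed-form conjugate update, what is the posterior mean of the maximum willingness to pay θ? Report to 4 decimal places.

70.3476

A Pareto(scale x_m, shape k) prior on the upper bound θ of Uniform(0, θ) is conjugate: posterior is Pareto(max(x_m, max xᵢ), k + n).
Sample maximum = 64.1; prior scale x_m = 43.31 → posterior scale = max = 64.10.
Posterior shape = 5.26 + 6 = 11.26.
E[θ|data] = k·x_m/(k−1) = 11.26·64.10/10.26 = 70.3476.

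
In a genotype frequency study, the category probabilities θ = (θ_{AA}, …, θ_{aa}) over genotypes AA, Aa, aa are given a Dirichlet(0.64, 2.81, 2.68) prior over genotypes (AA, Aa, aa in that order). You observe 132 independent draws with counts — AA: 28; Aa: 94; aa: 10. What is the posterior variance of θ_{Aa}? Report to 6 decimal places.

0.001507

The Dirichlet prior is conjugate to the Multinomial likelihood: each posterior αⱼ = prior αⱼ + observed count nⱼ.
Posterior concentration: (28.64, 96.81, 12.68), total = 138.13.
Var[θ_j] = α_j(Σα−α_j)/((Σα)²(Σα+1)) = 96.81·41.32/(138.13²·139.13) = 0.001507.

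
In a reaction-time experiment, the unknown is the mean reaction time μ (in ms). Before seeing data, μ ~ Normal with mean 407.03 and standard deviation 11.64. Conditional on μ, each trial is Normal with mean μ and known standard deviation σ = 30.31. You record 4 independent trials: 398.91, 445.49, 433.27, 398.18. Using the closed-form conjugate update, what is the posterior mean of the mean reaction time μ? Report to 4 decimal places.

411.4574

For Normal data with known variance σ², a Normal(μ₀, σ₀²) prior on μ is conjugate. Posterior precision = 1/σ₀² + n/σ²; posterior mean is the precision-weighted average of μ₀ and x̄.
Σxᵢ = 398.91 + 445.49 + 433.27 + 398.18 = 1675.85, so n·x̄ = 1675.85.
σ₀² = 11.64² = 135.4896, σ² = 30.31² = 918.6961; σ² + n·σ₀² = 918.6961 + 4·135.4896 = 1460.6545.
Posterior mean = (μ₀/σ₀² + n·x̄/σ²)/(1/σ₀² + n/σ²) = (σ²·μ₀ + σ₀²·n·x̄)/(σ² + n·σ₀²) = (918.6961·407.03 + 135.4896·1675.85)/1460.6545 = 600997.119743/1460.6545 = 411.4574.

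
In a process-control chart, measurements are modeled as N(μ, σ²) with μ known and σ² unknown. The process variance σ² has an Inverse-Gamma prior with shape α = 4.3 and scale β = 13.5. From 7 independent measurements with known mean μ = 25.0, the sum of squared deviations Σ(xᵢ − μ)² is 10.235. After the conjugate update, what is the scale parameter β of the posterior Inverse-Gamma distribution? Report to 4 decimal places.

With known mean μ and an Inverse-Gamma(α, β) prior on σ², the Normal likelihood is conjugate: posterior is Inv-Gamma(α + n/2, β + Σ(xᵢ−μ)²/2).
Posterior: Inv-Gamma(4.3 + 7/2, 13.5 + 10.235/2) = Inv-Gamma(7.80, 18.6175).
Posterior β = 18.6175.

18.6175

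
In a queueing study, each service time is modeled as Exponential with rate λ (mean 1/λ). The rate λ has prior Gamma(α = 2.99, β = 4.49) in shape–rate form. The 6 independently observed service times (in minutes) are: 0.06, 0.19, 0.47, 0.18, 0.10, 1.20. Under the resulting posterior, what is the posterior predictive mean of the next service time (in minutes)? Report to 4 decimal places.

0.8373

With a Gamma(shape α, rate β) prior on the exponential rate λ, the posterior after n observations with total T = Σxᵢ is Gamma(α+n, β+T).
Sum of observations T = 2.20 minutes; n = 6.
Posterior: Gamma(2.99+6, 4.49+2.20) = Gamma(8.99, 6.69).
The predictive distribution for the next observation is Lomax; its mean is β/(α−1) = 6.69/7.99 = 0.8373.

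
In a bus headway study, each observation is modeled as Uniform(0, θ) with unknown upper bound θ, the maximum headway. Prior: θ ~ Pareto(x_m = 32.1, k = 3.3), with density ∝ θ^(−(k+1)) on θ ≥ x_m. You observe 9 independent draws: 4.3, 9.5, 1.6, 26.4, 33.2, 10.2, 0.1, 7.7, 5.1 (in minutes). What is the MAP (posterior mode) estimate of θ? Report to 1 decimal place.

33.2

A Pareto(scale x_m, shape k) prior on the upper bound θ of Uniform(0, θ) is conjugate: posterior is Pareto(max(x_m, max xᵢ), k + n).
Sample maximum = 33.2; prior scale x_m = 32.1 → posterior scale = max = 33.2.
Posterior shape = 3.3 + 9 = 12.3.
The Pareto density is decreasing on [x_m, ∞), so the mode is x_m = 33.2.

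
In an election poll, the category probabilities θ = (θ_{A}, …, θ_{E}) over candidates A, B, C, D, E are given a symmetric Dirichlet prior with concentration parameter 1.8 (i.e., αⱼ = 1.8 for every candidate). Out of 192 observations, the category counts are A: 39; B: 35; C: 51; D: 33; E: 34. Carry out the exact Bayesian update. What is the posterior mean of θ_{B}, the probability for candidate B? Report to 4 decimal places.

The Dirichlet prior is conjugate to the Multinomial likelihood: each posterior αⱼ = prior αⱼ + observed count nⱼ.
Posterior concentration: (40.8, 36.8, 52.8, 34.8, 35.8), total = 201.0.
E[θ_{B}|data] = α_{B}/Σα = 36.8/201.0 = 0.1831.

0.1831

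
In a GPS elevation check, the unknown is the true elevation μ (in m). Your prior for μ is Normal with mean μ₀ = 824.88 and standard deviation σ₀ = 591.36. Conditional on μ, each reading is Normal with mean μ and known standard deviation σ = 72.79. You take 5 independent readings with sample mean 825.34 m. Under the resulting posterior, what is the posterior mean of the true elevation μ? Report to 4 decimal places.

For Normal data with known variance σ², a Normal(μ₀, σ₀²) prior on μ is conjugate. Posterior precision = 1/σ₀² + n/σ²; posterior mean is the precision-weighted average of μ₀ and x̄.
n·x̄ = 5·825.34 = 4126.7.
σ₀² = 591.36² = 349706.6496, σ² = 72.79² = 5298.3841; σ² + n·σ₀² = 5298.3841 + 5·349706.6496 = 1753831.6321.
Posterior mean = (μ₀/σ₀² + n·x̄/σ²)/(1/σ₀² + n/σ²) = (σ²·μ₀ + σ₀²·n·x̄)/(σ² + n·σ₀²) = (5298.3841·824.88 + 349706.6496·4126.7)/1753831.6321 = 1447504961.980728/1753831.6321 = 825.3386.

825.3386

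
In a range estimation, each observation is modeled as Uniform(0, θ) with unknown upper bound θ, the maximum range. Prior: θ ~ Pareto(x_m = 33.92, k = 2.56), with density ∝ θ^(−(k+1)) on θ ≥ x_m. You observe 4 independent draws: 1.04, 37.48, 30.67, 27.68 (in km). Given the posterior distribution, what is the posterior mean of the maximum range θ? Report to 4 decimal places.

44.2210

A Pareto(scale x_m, shape k) prior on the upper bound θ of Uniform(0, θ) is conjugate: posterior is Pareto(max(x_m, max xᵢ), k + n).
Sample maximum = 37.48; prior scale x_m = 33.92 → posterior scale = max = 37.48.
Posterior shape = 2.56 + 4 = 6.56.
E[θ|data] = k·x_m/(k−1) = 6.56·37.48/5.56 = 44.2210.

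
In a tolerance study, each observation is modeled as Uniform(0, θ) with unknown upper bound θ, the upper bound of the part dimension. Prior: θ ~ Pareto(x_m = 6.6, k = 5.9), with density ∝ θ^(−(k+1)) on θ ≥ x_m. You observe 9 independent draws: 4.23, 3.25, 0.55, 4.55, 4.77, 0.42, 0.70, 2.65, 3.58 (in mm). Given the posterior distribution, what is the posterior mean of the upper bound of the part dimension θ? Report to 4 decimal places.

7.0748

A Pareto(scale x_m, shape k) prior on the upper bound θ of Uniform(0, θ) is conjugate: posterior is Pareto(max(x_m, max xᵢ), k + n).
Sample maximum = 4.77; prior scale x_m = 6.6 → posterior scale = max = 6.60.
Posterior shape = 5.9 + 9 = 14.9.
E[θ|data] = k·x_m/(k−1) = 14.9·6.60/13.9 = 7.0748.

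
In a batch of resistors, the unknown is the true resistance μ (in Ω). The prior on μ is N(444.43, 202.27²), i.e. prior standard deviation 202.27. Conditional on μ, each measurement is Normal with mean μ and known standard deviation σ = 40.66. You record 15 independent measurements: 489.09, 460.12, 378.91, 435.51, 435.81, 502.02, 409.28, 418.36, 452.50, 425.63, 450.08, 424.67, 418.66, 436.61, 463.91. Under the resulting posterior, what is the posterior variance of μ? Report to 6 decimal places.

For Normal data with known variance σ², a Normal(μ₀, σ₀²) prior on μ is conjugate. Posterior precision = 1/σ₀² + n/σ²; posterior mean is the precision-weighted average of μ₀ and x̄.
σ₀² = 202.27² = 40913.1529, σ² = 40.66² = 1653.2356; σ² + n·σ₀² = 1653.2356 + 15·40913.1529 = 615350.5291.
Posterior precision = 1/σ₀² + n/σ² = 1/40913.1529 + 15/1653.2356 = (σ² + n·σ₀²)/(σ₀²σ²) = 615350.5291/(40913.1529·1653.2356); posterior variance σₙ² = σ₀²σ²/(σ² + n·σ₀²) = 40913.1529·1653.2356/615350.5291 = 109.919595.

109.919595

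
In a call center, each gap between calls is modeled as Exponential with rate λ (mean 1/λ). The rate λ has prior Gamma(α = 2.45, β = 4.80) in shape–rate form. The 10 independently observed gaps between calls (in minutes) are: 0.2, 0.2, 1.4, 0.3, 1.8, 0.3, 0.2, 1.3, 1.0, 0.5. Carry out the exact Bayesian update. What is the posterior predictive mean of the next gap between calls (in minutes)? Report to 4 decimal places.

With a Gamma(shape α, rate β) prior on the exponential rate λ, the posterior after n observations with total T = Σxᵢ is Gamma(α+n, β+T).
Sum of observations T = 7.2 minutes; n = 10.
Posterior: Gamma(2.45+10, 4.80+7.2) = Gamma(12.45, 12.00).
The predictive distribution for the next observation is Lomax; its mean is β/(α−1) = 12.00/11.45 = 1.0480.

1.0480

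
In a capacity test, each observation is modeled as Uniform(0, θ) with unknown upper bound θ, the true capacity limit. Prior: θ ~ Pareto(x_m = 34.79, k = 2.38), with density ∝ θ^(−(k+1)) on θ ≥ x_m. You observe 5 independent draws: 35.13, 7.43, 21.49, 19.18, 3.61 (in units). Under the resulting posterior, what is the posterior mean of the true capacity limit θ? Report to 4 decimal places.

40.6363

A Pareto(scale x_m, shape k) prior on the upper bound θ of Uniform(0, θ) is conjugate: posterior is Pareto(max(x_m, max xᵢ), k + n).
Sample maximum = 35.13; prior scale x_m = 34.79 → posterior scale = max = 35.13.
Posterior shape = 2.38 + 5 = 7.38.
E[θ|data] = k·x_m/(k−1) = 7.38·35.13/6.38 = 40.6363.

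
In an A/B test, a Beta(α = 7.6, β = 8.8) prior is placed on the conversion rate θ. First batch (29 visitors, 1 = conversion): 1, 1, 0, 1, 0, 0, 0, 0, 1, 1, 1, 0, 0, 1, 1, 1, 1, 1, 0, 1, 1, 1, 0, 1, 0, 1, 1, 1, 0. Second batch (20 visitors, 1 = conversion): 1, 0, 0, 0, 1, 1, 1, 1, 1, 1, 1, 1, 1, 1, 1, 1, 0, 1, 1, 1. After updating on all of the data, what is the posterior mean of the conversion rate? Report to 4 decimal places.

The Beta prior is conjugate to a Binomial/Bernoulli likelihood; the update adds successes to α and failures to β.
After batch 1: Beta(7.6+18, 8.8+11) = Beta(25.6, 19.8).
After batch 2: Beta(25.6+16, 19.8+4) = Beta(41.6, 23.8).
Posterior mean = α/(α+β) = 41.6/65.4 = 0.6361.

0.6361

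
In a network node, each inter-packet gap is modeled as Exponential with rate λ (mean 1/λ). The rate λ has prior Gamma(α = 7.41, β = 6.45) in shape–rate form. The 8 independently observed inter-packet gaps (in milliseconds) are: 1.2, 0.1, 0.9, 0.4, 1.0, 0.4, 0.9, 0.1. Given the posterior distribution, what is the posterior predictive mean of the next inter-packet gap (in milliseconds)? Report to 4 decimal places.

With a Gamma(shape α, rate β) prior on the exponential rate λ, the posterior after n observations with total T = Σxᵢ is Gamma(α+n, β+T).
Sum of observations T = 5.0 milliseconds; n = 8.
Posterior: Gamma(7.41+8, 6.45+5.0) = Gamma(15.41, 11.45).
The predictive distribution for the next observation is Lomax; its mean is β/(α−1) = 11.45/14.41 = 0.7946.

0.7946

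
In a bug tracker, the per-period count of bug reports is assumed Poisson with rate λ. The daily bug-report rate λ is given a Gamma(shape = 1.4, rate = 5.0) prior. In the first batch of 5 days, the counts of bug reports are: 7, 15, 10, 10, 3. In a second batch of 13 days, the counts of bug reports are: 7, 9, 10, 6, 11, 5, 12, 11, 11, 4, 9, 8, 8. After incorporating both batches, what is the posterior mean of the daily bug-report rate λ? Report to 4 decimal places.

With a Gamma(shape α, rate β) prior, the Poisson likelihood is conjugate: the posterior is Gamma(α + ΣXᵢ, β + n).
Batch 1: sum of counts S = 45 over n = 5 days.
After batch 1: Gamma(α+S, β+n) = Gamma(1.4+45, 5.0+5) = Gamma(46.4, 10.0).
Batch 2: sum of counts S = 111 over n = 13 days.
After batch 2: Gamma(α+S, β+n) = Gamma(46.4+111, 10.0+13) = Gamma(157.4, 23.0).
Posterior mean = α/β = 157.4/23.0 = 6.8435.

6.8435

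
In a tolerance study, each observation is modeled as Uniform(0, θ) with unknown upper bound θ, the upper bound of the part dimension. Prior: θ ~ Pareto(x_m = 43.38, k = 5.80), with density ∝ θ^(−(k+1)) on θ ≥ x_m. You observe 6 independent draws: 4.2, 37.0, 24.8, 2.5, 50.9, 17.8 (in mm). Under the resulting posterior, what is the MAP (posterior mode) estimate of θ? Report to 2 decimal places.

A Pareto(scale x_m, shape k) prior on the upper bound θ of Uniform(0, θ) is conjugate: posterior is Pareto(max(x_m, max xᵢ), k + n).
Sample maximum = 50.9; prior scale x_m = 43.38 → posterior scale = max = 50.90.
Posterior shape = 5.80 + 6 = 11.80.
The Pareto density is decreasing on [x_m, ∞), so the mode is x_m = 50.90.

50.90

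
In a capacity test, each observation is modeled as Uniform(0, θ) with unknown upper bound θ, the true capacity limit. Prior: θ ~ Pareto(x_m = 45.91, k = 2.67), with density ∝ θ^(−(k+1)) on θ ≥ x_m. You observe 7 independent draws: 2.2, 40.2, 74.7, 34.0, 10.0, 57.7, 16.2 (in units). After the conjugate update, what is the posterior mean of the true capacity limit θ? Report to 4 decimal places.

A Pareto(scale x_m, shape k) prior on the upper bound θ of Uniform(0, θ) is conjugate: posterior is Pareto(max(x_m, max xᵢ), k + n).
Sample maximum = 74.7; prior scale x_m = 45.91 → posterior scale = max = 74.70.
Posterior shape = 2.67 + 7 = 9.67.
E[θ|data] = k·x_m/(k−1) = 9.67·74.70/8.67 = 83.3159.

83.3159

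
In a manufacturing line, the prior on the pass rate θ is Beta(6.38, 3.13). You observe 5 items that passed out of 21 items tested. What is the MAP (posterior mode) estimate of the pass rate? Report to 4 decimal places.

The Beta prior is conjugate to a Binomial/Bernoulli likelihood; the update adds successes to α and failures to β.
Posterior: Beta(α+k, β+n−k) = Beta(6.38+5, 3.13+16) = Beta(11.38, 19.13).
Mode of Beta(a,b) for a,b>1 is (a−1)/(a+b−2) = 10.38/28.51 = 0.3641.

0.3641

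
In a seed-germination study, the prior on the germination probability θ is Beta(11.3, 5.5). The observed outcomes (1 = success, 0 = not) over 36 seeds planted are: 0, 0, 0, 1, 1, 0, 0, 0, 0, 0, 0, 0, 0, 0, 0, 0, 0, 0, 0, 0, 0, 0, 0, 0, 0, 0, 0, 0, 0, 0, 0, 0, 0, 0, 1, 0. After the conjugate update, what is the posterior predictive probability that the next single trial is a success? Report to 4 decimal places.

The Beta prior is conjugate to a Binomial/Bernoulli likelihood; the update adds successes to α and failures to β.
Posterior: Beta(α+k, β+n−k) = Beta(11.3+3, 5.5+33) = Beta(14.3, 38.5).
For a single future Bernoulli trial, P(success | data) = α/(α+β) = 0.2708.

0.2708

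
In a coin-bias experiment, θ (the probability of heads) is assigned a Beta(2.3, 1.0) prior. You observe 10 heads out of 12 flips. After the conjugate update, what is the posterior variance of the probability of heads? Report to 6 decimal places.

The Beta prior is conjugate to a Binomial/Bernoulli likelihood; the update adds successes to α and failures to β.
Posterior: Beta(α+k, β+n−k) = Beta(2.3+10, 1.0+2) = Beta(12.3, 3.0).
Var = αβ/((α+β)²(α+β+1)) = 12.3·3.0/(15.3²·16.3) = 0.009671.

0.009671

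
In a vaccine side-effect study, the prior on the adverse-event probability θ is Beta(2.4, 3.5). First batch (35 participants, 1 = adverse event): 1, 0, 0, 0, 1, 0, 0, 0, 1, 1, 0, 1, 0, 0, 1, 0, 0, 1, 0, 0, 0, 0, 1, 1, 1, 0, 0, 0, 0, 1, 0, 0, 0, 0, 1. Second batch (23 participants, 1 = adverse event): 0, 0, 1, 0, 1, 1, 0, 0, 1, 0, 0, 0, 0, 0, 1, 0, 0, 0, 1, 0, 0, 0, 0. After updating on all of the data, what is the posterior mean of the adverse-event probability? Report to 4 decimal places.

0.3192

The Beta prior is conjugate to a Binomial/Bernoulli likelihood; the update adds successes to α and failures to β.
After batch 1: Beta(2.4+12, 3.5+23) = Beta(14.4, 26.5).
After batch 2: Beta(14.4+6, 26.5+17) = Beta(20.4, 43.5).
Posterior mean = α/(α+β) = 20.4/63.9 = 0.3192.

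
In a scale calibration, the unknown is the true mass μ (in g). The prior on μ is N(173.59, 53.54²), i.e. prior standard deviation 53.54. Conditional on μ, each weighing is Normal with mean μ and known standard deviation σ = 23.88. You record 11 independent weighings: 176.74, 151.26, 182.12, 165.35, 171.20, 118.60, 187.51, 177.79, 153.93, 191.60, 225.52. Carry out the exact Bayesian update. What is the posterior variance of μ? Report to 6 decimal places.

50.920412

For Normal data with known variance σ², a Normal(μ₀, σ₀²) prior on μ is conjugate. Posterior precision = 1/σ₀² + n/σ²; posterior mean is the precision-weighted average of μ₀ and x̄.
σ₀² = 53.54² = 2866.5316, σ² = 23.88² = 570.2544; σ² + n·σ₀² = 570.2544 + 11·2866.5316 = 32102.102.
Posterior precision = 1/σ₀² + n/σ² = 1/2866.5316 + 11/570.2544 = (σ² + n·σ₀²)/(σ₀²σ²) = 32102.102/(2866.5316·570.2544); posterior variance σₙ² = σ₀²σ²/(σ² + n·σ₀²) = 2866.5316·570.2544/32102.102 = 50.920412.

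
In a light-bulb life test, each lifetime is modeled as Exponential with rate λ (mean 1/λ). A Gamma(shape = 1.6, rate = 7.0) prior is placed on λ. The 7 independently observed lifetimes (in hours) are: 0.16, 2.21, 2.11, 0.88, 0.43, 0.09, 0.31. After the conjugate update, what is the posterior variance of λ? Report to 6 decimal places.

0.049432

With a Gamma(shape α, rate β) prior on the exponential rate λ, the posterior after n observations with total T = Σxᵢ is Gamma(α+n, β+T).
Sum of observations T = 6.19 hours; n = 7.
Posterior: Gamma(1.6+7, 7.0+6.19) = Gamma(8.6, 13.19).
Var = α/β² = 0.049432.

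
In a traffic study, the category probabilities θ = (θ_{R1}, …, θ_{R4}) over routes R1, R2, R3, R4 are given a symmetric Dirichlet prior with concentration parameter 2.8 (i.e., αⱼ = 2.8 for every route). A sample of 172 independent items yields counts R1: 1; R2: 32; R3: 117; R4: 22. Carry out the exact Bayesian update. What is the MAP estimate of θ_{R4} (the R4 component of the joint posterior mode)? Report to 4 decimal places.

0.1328

The Dirichlet prior is conjugate to the Multinomial likelihood: each posterior αⱼ = prior αⱼ + observed count nⱼ.
Posterior concentration: (3.8, 34.8, 119.8, 24.8), total = 183.2.
Joint mode component: (α_{R4}−1)/(Σα−K) = 23.8/179.2 = 0.1328.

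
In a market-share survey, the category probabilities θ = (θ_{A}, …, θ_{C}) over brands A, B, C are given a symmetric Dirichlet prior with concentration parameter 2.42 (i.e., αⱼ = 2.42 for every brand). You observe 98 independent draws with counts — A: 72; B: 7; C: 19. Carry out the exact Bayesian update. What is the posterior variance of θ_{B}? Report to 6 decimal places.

The Dirichlet prior is conjugate to the Multinomial likelihood: each posterior αⱼ = prior αⱼ + observed count nⱼ.
Posterior concentration: (74.42, 9.42, 21.42), total = 105.26.
Var[θ_j] = α_j(Σα−α_j)/((Σα)²(Σα+1)) = 9.42·95.84/(105.26²·106.26) = 0.000767.

0.000767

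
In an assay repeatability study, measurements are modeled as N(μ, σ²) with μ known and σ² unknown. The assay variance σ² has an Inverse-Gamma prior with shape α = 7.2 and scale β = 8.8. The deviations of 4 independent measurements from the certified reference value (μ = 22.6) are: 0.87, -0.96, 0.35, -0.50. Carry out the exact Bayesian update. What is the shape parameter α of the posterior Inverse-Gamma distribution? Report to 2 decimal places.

With known mean μ and an Inverse-Gamma(α, β) prior on σ², the Normal likelihood is conjugate: posterior is Inv-Gamma(α + n/2, β + Σ(xᵢ−μ)²/2).
Σ(xᵢ−μ)² = (0.87)² + (-0.96)² + (0.35)² + (-0.50)² = 2.0510.
Posterior: Inv-Gamma(7.2 + 4/2, 8.8 + 2.0510/2) = Inv-Gamma(9.20, 9.82550).
Posterior α = 9.20.

9.20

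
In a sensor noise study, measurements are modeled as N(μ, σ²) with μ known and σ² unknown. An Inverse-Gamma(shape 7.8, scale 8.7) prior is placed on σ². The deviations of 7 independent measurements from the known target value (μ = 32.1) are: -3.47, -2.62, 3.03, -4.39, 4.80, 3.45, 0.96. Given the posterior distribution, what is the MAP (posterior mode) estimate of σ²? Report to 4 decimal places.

4.0903

With known mean μ and an Inverse-Gamma(α, β) prior on σ², the Normal likelihood is conjugate: posterior is Inv-Gamma(α + n/2, β + Σ(xᵢ−μ)²/2).
Σ(xᵢ−μ)² = (-3.47)² + (-2.62)² + (3.03)² + (-4.39)² + (4.80)² + (3.45)² + (0.96)² = 83.2224.
Posterior: Inv-Gamma(7.8 + 7/2, 8.7 + 83.2224/2) = Inv-Gamma(11.30, 50.31120).
Mode = β/(α+1) = 50.31120/12.30 = 4.0903.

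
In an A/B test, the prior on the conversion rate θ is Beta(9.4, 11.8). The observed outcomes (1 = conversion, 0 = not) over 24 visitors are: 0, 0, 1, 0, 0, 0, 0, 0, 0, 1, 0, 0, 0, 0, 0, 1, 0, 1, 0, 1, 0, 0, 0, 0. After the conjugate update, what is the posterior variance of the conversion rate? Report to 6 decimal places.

The Beta prior is conjugate to a Binomial/Bernoulli likelihood; the update adds successes to α and failures to β.
Posterior: Beta(α+k, β+n−k) = Beta(9.4+5, 11.8+19) = Beta(14.4, 30.8).
Var = αβ/((α+β)²(α+β+1)) = 14.4·30.8/(45.2²·46.2) = 0.004699.

0.004699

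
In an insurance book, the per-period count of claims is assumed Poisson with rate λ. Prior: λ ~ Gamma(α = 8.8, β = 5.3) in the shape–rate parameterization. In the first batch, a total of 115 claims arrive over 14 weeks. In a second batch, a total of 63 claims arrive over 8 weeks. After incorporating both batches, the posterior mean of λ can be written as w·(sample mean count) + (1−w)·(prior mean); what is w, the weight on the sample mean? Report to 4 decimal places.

0.8059

With a Gamma(shape α, rate β) prior, the Poisson likelihood is conjugate: the posterior is Gamma(α + ΣXᵢ, β + n).
Total number of weeks: n = 14 + 8 = 22.
Posterior mean = (α₀+S)/(β₀+n) = [n/(β₀+n)]·(S/n) + [β₀/(β₀+n)]·(α₀/β₀), so only n and β₀ enter the weight.
Weight on data w = n/(β₀+n) = 22/(5.3+22) = 22/27.3 = 0.8059.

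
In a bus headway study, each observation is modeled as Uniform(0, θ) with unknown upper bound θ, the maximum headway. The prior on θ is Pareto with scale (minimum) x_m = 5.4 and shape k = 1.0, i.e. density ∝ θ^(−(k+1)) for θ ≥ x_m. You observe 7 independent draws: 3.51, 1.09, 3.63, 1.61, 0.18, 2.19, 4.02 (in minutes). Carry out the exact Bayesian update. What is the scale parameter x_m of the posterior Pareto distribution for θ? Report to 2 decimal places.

A Pareto(scale x_m, shape k) prior on the upper bound θ of Uniform(0, θ) is conjugate: posterior is Pareto(max(x_m, max xᵢ), k + n).
Sample maximum = 4.02; prior scale x_m = 5.4 → posterior scale = max = 5.40.
Posterior shape = 1.0 + 7 = 8.0.
Posterior scale x_m = 5.40.

5.40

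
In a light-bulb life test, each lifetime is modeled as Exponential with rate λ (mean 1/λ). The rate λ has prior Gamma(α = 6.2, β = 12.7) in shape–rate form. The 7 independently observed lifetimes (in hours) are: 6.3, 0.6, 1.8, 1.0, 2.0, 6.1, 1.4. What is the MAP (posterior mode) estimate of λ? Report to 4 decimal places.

0.3824

With a Gamma(shape α, rate β) prior on the exponential rate λ, the posterior after n observations with total T = Σxᵢ is Gamma(α+n, β+T).
Sum of observations T = 19.2 hours; n = 7.
Posterior: Gamma(6.2+7, 12.7+19.2) = Gamma(13.2, 31.9).
Mode = (α−1)/β = 0.3824.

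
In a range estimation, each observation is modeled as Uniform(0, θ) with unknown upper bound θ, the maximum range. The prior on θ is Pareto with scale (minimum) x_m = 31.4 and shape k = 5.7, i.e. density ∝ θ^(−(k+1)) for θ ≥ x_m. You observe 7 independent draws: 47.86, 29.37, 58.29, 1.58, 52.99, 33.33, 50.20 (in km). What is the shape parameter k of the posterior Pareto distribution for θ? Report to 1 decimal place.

12.7

A Pareto(scale x_m, shape k) prior on the upper bound θ of Uniform(0, θ) is conjugate: posterior is Pareto(max(x_m, max xᵢ), k + n).
Sample maximum = 58.29; prior scale x_m = 31.4 → posterior scale = max = 58.29.
Posterior shape = 5.7 + 7 = 12.7.
Posterior shape k = 12.7.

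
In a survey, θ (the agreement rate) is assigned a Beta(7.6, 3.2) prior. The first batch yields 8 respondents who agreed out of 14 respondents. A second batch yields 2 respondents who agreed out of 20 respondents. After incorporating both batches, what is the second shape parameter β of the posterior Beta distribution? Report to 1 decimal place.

27.2

The Beta prior is conjugate to a Binomial/Bernoulli likelihood; the update adds successes to α and failures to β.
After batch 1: Beta(7.6+8, 3.2+6) = Beta(15.6, 9.2).
After batch 2: Beta(15.6+2, 9.2+18) = Beta(17.6, 27.2).
Posterior β = 27.2.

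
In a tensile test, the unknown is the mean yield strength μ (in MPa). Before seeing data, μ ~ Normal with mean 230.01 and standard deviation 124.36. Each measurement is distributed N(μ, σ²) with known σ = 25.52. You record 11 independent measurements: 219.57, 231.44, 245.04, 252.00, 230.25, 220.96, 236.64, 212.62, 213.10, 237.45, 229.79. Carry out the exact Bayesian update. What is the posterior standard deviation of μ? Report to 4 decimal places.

7.6799

For Normal data with known variance σ², a Normal(μ₀, σ₀²) prior on μ is conjugate. Posterior precision = 1/σ₀² + n/σ²; posterior mean is the precision-weighted average of μ₀ and x̄.
σ₀² = 124.36² = 15465.4096, σ² = 25.52² = 651.2704; σ² + n·σ₀² = 651.2704 + 11·15465.4096 = 170770.776.
Posterior precision = 1/σ₀² + n/σ² = 1/15465.4096 + 11/651.2704 = (σ² + n·σ₀²)/(σ₀²σ²) = 170770.776/(15465.4096·651.2704); posterior variance σₙ² = σ₀²σ²/(σ² + n·σ₀²) = 15465.4096·651.2704/170770.776 = 58.980604.
Posterior SD = √σₙ² = √(15465.4096·651.2704/170770.776) = 7.6799.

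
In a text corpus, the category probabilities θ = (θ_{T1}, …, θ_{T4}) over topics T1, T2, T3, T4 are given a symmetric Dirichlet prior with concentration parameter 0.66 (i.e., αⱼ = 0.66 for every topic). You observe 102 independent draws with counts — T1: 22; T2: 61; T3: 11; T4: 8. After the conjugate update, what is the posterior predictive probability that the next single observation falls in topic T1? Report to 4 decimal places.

0.2166

The Dirichlet prior is conjugate to the Multinomial likelihood: each posterior αⱼ = prior αⱼ + observed count nⱼ.
Posterior concentration: (22.66, 61.66, 11.66, 8.66), total = 104.64.
P(next = T1 | data) = α_{T1}/Σα = 0.2166.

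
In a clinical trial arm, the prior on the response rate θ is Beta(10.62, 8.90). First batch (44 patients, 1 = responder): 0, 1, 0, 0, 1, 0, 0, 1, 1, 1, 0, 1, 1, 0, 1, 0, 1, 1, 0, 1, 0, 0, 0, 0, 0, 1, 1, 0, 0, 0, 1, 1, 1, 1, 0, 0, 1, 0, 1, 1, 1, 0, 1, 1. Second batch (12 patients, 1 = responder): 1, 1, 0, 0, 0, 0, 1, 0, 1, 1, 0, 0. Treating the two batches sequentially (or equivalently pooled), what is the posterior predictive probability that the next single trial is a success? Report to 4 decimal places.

0.5114

The Beta prior is conjugate to a Binomial/Bernoulli likelihood; the update adds successes to α and failures to β.
After batch 1: Beta(10.62+23, 8.90+21) = Beta(33.62, 29.90).
After batch 2: Beta(33.62+5, 29.90+7) = Beta(38.62, 36.90).
For a single future Bernoulli trial, P(success | data) = α/(α+β) = 0.5114.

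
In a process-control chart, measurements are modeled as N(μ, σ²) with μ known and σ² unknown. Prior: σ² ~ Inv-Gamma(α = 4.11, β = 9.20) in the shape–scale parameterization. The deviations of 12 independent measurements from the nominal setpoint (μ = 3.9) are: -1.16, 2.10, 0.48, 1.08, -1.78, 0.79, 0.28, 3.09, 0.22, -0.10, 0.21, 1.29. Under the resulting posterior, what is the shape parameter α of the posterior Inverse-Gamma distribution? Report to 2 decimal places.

With known mean μ and an Inverse-Gamma(α, β) prior on σ², the Normal likelihood is conjugate: posterior is Inv-Gamma(α + n/2, β + Σ(xᵢ−μ)²/2).
Σ(xᵢ−μ)² = (-1.16)² + (2.10)² + (0.48)² + (1.08)² + (-1.78)² + (0.79)² + (0.28)² + (3.09)² + (0.22)² + (-0.10)² + (0.21)² + (1.29)² = 22.3380.
Posterior: Inv-Gamma(4.11 + 12/2, 9.20 + 22.3380/2) = Inv-Gamma(10.11, 20.36900).
Posterior α = 10.11.

10.11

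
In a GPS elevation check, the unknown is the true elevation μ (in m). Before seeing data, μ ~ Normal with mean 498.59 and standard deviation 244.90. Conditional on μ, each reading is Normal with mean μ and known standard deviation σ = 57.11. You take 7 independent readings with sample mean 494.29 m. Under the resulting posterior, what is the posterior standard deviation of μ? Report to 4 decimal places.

For Normal data with known variance σ², a Normal(μ₀, σ₀²) prior on μ is conjugate. Posterior precision = 1/σ₀² + n/σ²; posterior mean is the precision-weighted average of μ₀ and x̄.
σ₀² = 244.90² = 59976.01, σ² = 57.11² = 3261.5521; σ² + n·σ₀² = 3261.5521 + 7·59976.01 = 423093.6221.
Posterior precision = 1/σ₀² + n/σ² = 1/59976.01 + 7/3261.5521 = (σ² + n·σ₀²)/(σ₀²σ²) = 423093.6221/(59976.01·3261.5521); posterior variance σₙ² = σ₀²σ²/(σ² + n·σ₀²) = 59976.01·3261.5521/423093.6221 = 462.344198.
Posterior SD = √σₙ² = √(59976.01·3261.5521/423093.6221) = 21.5022.

21.5022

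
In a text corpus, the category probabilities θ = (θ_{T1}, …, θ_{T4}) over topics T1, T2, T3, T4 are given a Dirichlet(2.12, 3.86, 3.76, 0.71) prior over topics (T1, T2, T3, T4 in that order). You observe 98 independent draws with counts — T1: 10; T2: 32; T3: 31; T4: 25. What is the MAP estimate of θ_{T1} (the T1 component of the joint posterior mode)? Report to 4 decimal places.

0.1065

The Dirichlet prior is conjugate to the Multinomial likelihood: each posterior αⱼ = prior αⱼ + observed count nⱼ.
Posterior concentration: (12.12, 35.86, 34.76, 25.71), total = 108.45.
Joint mode component: (α_{T1}−1)/(Σα−K) = 11.12/104.45 = 0.1065.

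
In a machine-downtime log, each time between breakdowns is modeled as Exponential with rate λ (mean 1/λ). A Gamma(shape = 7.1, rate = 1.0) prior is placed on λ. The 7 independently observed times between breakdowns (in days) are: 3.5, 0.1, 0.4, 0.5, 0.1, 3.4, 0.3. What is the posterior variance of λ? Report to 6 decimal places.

With a Gamma(shape α, rate β) prior on the exponential rate λ, the posterior after n observations with total T = Σxᵢ is Gamma(α+n, β+T).
Sum of observations T = 8.3 days; n = 7.
Posterior: Gamma(7.1+7, 1.0+8.3) = Gamma(14.1, 9.3).
Var = α/β² = 0.163025.

0.163025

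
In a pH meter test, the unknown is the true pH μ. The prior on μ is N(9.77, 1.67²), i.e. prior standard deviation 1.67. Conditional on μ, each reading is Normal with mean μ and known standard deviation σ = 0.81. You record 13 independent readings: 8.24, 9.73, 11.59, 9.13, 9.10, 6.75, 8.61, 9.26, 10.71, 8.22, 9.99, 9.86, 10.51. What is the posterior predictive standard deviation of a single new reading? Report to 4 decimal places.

For Normal data with known variance σ², a Normal(μ₀, σ₀²) prior on μ is conjugate. Posterior precision = 1/σ₀² + n/σ²; posterior mean is the precision-weighted average of μ₀ and x̄.
σ₀² = 1.67² = 2.7889, σ² = 0.81² = 0.6561; σ² + n·σ₀² = 0.6561 + 13·2.7889 = 36.9118.
Posterior precision = 1/σ₀² + n/σ² = 1/2.7889 + 13/0.6561 = (σ² + n·σ₀²)/(σ₀²σ²) = 36.9118/(2.7889·0.6561); posterior variance σₙ² = σ₀²σ²/(σ² + n·σ₀²) = 2.7889·0.6561/36.9118 = 0.049572.
Predictive variance for one new observation = σₙ² + σ² = 2.7889·0.6561/36.9118 + 0.6561 = σ²·(σ₀² + 36.9118)/36.9118 = 0.6561·39.7007/36.9118 = 0.705672; SD = √(0.6561·39.7007/36.9118) = 0.8400.

0.8400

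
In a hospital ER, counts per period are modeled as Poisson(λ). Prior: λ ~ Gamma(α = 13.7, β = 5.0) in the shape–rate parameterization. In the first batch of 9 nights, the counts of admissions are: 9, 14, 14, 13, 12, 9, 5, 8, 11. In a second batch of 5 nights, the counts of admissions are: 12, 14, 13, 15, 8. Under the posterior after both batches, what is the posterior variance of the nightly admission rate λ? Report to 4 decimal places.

0.4729

With a Gamma(shape α, rate β) prior, the Poisson likelihood is conjugate: the posterior is Gamma(α + ΣXᵢ, β + n).
Batch 1: sum of counts S = 95 over n = 9 nights.
After batch 1: Gamma(α+S, β+n) = Gamma(13.7+95, 5.0+9) = Gamma(108.7, 14.0).
Batch 2: sum of counts S = 62 over n = 5 nights.
After batch 2: Gamma(α+S, β+n) = Gamma(108.7+62, 14.0+5) = Gamma(170.7, 19.0).
Var = α/β² = 170.7/19.0² = 0.4729.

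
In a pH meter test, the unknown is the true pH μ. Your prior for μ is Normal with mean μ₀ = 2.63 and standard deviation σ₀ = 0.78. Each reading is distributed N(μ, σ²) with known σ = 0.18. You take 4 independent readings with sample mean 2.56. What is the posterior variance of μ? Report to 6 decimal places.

For Normal data with known variance σ², a Normal(μ₀, σ₀²) prior on μ is conjugate. Posterior precision = 1/σ₀² + n/σ²; posterior mean is the precision-weighted average of μ₀ and x̄.
σ₀² = 0.78² = 0.6084, σ² = 0.18² = 0.0324; σ² + n·σ₀² = 0.0324 + 4·0.6084 = 2.466.
Posterior precision = 1/σ₀² + n/σ² = 1/0.6084 + 4/0.0324 = (σ² + n·σ₀²)/(σ₀²σ²) = 2.466/(0.6084·0.0324); posterior variance σₙ² = σ₀²σ²/(σ² + n·σ₀²) = 0.6084·0.0324/2.466 = 0.007994.

0.007994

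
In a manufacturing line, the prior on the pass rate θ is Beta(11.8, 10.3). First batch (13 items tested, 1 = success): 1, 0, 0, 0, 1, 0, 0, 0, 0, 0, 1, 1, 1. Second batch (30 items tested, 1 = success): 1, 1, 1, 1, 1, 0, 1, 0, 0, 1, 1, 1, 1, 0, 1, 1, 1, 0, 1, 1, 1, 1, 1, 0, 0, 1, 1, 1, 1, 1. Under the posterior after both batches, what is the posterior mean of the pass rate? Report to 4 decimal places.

The Beta prior is conjugate to a Binomial/Bernoulli likelihood; the update adds successes to α and failures to β.
After batch 1: Beta(11.8+5, 10.3+8) = Beta(16.8, 18.3).
After batch 2: Beta(16.8+23, 18.3+7) = Beta(39.8, 25.3).
Posterior mean = α/(α+β) = 39.8/65.1 = 0.6114.

0.6114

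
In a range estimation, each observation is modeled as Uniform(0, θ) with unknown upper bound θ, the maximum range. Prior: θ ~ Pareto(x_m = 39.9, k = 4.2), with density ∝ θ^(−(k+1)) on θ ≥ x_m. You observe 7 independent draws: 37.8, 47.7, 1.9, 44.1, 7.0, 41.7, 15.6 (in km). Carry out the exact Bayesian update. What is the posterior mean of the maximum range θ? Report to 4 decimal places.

A Pareto(scale x_m, shape k) prior on the upper bound θ of Uniform(0, θ) is conjugate: posterior is Pareto(max(x_m, max xᵢ), k + n).
Sample maximum = 47.7; prior scale x_m = 39.9 → posterior scale = max = 47.7.
Posterior shape = 4.2 + 7 = 11.2.
E[θ|data] = k·x_m/(k−1) = 11.2·47.7/10.2 = 52.3765.

52.3765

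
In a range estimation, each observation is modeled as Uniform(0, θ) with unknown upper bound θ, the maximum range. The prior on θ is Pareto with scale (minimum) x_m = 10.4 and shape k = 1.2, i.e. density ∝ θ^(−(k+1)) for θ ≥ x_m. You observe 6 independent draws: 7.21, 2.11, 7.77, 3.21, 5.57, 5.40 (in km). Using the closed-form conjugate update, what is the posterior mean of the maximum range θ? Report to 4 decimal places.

A Pareto(scale x_m, shape k) prior on the upper bound θ of Uniform(0, θ) is conjugate: posterior is Pareto(max(x_m, max xᵢ), k + n).
Sample maximum = 7.77; prior scale x_m = 10.4 → posterior scale = max = 10.40.
Posterior shape = 1.2 + 6 = 7.2.
E[θ|data] = k·x_m/(k−1) = 7.2·10.40/6.2 = 12.0774.

12.0774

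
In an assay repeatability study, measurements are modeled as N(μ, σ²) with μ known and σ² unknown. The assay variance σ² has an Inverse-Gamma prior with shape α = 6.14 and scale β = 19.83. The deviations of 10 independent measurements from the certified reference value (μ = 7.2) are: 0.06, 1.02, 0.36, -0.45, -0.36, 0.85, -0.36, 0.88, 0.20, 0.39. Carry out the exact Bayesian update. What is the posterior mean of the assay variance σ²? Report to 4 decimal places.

2.1195

With known mean μ and an Inverse-Gamma(α, β) prior on σ², the Normal likelihood is conjugate: posterior is Inv-Gamma(α + n/2, β + Σ(xᵢ−μ)²/2).
Σ(xᵢ−μ)² = (0.06)² + (1.02)² + (0.36)² + (-0.45)² + (-0.36)² + (0.85)² + (-0.36)² + (0.88)² + (0.20)² + (0.39)² = 3.3243.
Posterior: Inv-Gamma(6.14 + 10/2, 19.83 + 3.3243/2) = Inv-Gamma(11.14, 21.49215).
E[σ²|data] = β/(α−1) = 21.49215/10.14 = 2.1195.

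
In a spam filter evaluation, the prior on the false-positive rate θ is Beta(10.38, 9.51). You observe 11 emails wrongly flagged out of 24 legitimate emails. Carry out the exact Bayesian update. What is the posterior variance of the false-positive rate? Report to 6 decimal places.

The Beta prior is conjugate to a Binomial/Bernoulli likelihood; the update adds successes to α and failures to β.
Posterior: Beta(α+k, β+n−k) = Beta(10.38+11, 9.51+13) = Beta(21.38, 22.51).
Var = αβ/((α+β)²(α+β+1)) = 21.38·22.51/(43.89²·44.89) = 0.005565.

0.005565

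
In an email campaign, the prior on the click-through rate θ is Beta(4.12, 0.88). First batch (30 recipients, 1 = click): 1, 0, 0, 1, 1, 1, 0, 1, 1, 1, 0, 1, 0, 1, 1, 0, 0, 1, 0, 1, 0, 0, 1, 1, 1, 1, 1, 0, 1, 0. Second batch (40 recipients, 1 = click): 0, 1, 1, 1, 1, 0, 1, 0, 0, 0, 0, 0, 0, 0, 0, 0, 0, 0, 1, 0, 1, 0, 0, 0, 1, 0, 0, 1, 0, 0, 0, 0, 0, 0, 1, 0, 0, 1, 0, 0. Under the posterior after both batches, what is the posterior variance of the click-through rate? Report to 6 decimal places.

0.003245

The Beta prior is conjugate to a Binomial/Bernoulli likelihood; the update adds successes to α and failures to β.
After batch 1: Beta(4.12+18, 0.88+12) = Beta(22.12, 12.88).
After batch 2: Beta(22.12+11, 12.88+29) = Beta(33.12, 41.88).
Var = αβ/((α+β)²(α+β+1)) = 33.12·41.88/(75.00²·76.00) = 0.003245.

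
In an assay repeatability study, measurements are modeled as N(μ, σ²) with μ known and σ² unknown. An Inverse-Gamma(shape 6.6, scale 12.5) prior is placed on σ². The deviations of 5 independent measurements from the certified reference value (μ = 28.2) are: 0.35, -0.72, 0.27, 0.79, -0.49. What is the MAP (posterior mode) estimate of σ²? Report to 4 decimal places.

With known mean μ and an Inverse-Gamma(α, β) prior on σ², the Normal likelihood is conjugate: posterior is Inv-Gamma(α + n/2, β + Σ(xᵢ−μ)²/2).
Σ(xᵢ−μ)² = (0.35)² + (-0.72)² + (0.27)² + (0.79)² + (-0.49)² = 1.5780.
Posterior: Inv-Gamma(6.6 + 5/2, 12.5 + 1.5780/2) = Inv-Gamma(9.10, 13.28900).
Mode = β/(α+1) = 13.28900/10.10 = 1.3157.

1.3157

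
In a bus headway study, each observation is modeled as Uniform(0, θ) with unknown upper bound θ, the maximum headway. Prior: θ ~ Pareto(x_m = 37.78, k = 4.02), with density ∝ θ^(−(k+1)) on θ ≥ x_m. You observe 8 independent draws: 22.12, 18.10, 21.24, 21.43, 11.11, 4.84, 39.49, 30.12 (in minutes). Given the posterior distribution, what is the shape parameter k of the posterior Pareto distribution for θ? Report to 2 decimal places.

12.02

A Pareto(scale x_m, shape k) prior on the upper bound θ of Uniform(0, θ) is conjugate: posterior is Pareto(max(x_m, max xᵢ), k + n).
Sample maximum = 39.49; prior scale x_m = 37.78 → posterior scale = max = 39.49.
Posterior shape = 4.02 + 8 = 12.02.
Posterior shape k = 12.02.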